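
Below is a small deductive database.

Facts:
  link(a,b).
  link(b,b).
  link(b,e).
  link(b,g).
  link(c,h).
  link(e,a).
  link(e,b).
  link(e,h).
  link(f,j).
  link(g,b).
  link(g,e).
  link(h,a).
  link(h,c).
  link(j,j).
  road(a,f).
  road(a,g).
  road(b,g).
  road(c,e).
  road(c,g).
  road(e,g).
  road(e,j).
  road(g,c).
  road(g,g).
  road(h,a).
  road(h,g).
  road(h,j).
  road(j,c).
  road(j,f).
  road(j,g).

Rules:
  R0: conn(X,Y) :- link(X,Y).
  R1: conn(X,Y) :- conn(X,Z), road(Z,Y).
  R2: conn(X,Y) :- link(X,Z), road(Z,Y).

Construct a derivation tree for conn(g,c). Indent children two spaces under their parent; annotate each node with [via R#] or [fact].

round 1: derive conn(a,b) via R0 from link(a,b)
round 1: derive conn(b,b) via R0 from link(b,b)
round 1: derive conn(b,e) via R0 from link(b,e)
round 1: derive conn(b,g) via R0 from link(b,g)
round 1: derive conn(c,h) via R0 from link(c,h)
round 1: derive conn(e,a) via R0 from link(e,a)
round 1: derive conn(e,b) via R0 from link(e,b)
round 1: derive conn(e,h) via R0 from link(e,h)
round 1: derive conn(f,j) via R0 from link(f,j)
round 1: derive conn(g,b) via R0 from link(g,b)
round 1: derive conn(g,e) via R0 from link(g,e)
round 1: derive conn(h,a) via R0 from link(h,a)
round 1: derive conn(h,c) via R0 from link(h,c)
round 1: derive conn(j,j) via R0 from link(j,j)
round 1: derive conn(a,g) via R2 from link(a,b), road(b,g)
round 1: derive conn(b,c) via R2 from link(b,g), road(g,c)
round 1: derive conn(b,j) via R2 from link(b,e), road(e,j)
round 1: derive conn(c,a) via R2 from link(c,h), road(h,a)
round 1: derive conn(c,g) via R2 from link(c,h), road(h,g)
round 1: derive conn(c,j) via R2 from link(c,h), road(h,j)
round 1: derive conn(e,f) via R2 from link(e,a), road(a,f)
round 1: derive conn(e,g) via R2 from link(e,a), road(a,g)
round 1: derive conn(e,j) via R2 from link(e,h), road(h,j)
round 1: derive conn(f,c) via R2 from link(f,j), road(j,c)
round 1: derive conn(f,f) via R2 from link(f,j), road(j,f)
round 1: derive conn(f,g) via R2 from link(f,j), road(j,g)
round 1: derive conn(g,g) via R2 from link(g,b), road(b,g)
round 1: derive conn(g,j) via R2 from link(g,e), road(e,j)
round 1: derive conn(h,e) via R2 from link(h,c), road(c,e)
round 1: derive conn(h,f) via R2 from link(h,a), road(a,f)
round 1: derive conn(h,g) via R2 from link(h,a), road(a,g)
round 1: derive conn(j,c) via R2 from link(j,j), road(j,c)
round 1: derive conn(j,f) via R2 from link(j,j), road(j,f)
round 1: derive conn(j,g) via R2 from link(j,j), road(j,g)
round 2: derive conn(a,c) via R1 from conn(a,g), road(g,c)
round 2: derive conn(b,f) via R1 from conn(b,j), road(j,f)
round 2: derive conn(c,c) via R1 from conn(c,g), road(g,c)
round 2: derive conn(c,f) via R1 from conn(c,a), road(a,f)
round 2: derive conn(e,c) via R1 from conn(e,g), road(g,c)
round 2: derive conn(f,e) via R1 from conn(f,c), road(c,e)
round 2: derive conn(g,c) via R1 from conn(g,g), road(g,c)
round 2: derive conn(g,f) via R1 from conn(g,j), road(j,f)
round 2: derive conn(h,j) via R1 from conn(h,e), road(e,j)
round 2: derive conn(j,e) via R1 from conn(j,c), road(c,e)
round 3: derive conn(a,e) via R1 from conn(a,c), road(c,e)
round 3: derive conn(c,e) via R1 from conn(c,c), road(c,e)
round 3: derive conn(e,e) via R1 from conn(e,c), road(c,e)
round 4: derive conn(a,j) via R1 from conn(a,e), road(e,j)
round 5: derive conn(a,f) via R1 from conn(a,j), road(j,f)

conn(g,c)  [via R1]
  conn(g,g)  [via R2]
    link(g,b)  [fact]
    road(b,g)  [fact]
  road(g,c)  [fact]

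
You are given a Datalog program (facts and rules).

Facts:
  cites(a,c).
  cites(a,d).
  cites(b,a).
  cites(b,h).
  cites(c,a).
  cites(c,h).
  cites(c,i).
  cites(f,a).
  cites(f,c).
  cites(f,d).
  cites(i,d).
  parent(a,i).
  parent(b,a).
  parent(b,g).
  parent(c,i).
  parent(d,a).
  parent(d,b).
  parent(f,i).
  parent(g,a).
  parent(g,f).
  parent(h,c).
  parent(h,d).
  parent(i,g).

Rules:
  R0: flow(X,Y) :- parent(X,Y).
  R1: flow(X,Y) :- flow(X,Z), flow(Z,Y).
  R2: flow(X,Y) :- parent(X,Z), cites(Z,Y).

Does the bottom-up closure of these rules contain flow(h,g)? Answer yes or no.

round 1: derive flow(a,i) via R0 from parent(a,i)
round 1: derive flow(b,a) via R0 from parent(b,a)
round 1: derive flow(b,g) via R0 from parent(b,g)
round 1: derive flow(c,i) via R0 from parent(c,i)
round 1: derive flow(d,a) via R0 from parent(d,a)
round 1: derive flow(d,b) via R0 from parent(d,b)
round 1: derive flow(f,i) via R0 from parent(f,i)
round 1: derive flow(g,a) via R0 from parent(g,a)
round 1: derive flow(g,f) via R0 from parent(g,f)
round 1: derive flow(h,c) via R0 from parent(h,c)
round 1: derive flow(h,d) via R0 from parent(h,d)
round 1: derive flow(i,g) via R0 from parent(i,g)
round 1: derive flow(a,d) via R2 from parent(a,i), cites(i,d)
round 1: derive flow(b,c) via R2 from parent(b,a), cites(a,c)
round 1: derive flow(b,d) via R2 from parent(b,a), cites(a,d)
round 1: derive flow(c,d) via R2 from parent(c,i), cites(i,d)
round 1: derive flow(d,c) via R2 from parent(d,a), cites(a,c)
round 1: derive flow(d,d) via R2 from parent(d,a), cites(a,d)
round 1: derive flow(d,h) via R2 from parent(d,b), cites(b,h)
round 1: derive flow(f,d) via R2 from parent(f,i), cites(i,d)
round 1: derive flow(g,c) via R2 from parent(g,a), cites(a,c)
round 1: derive flow(g,d) via R2 from parent(g,a), cites(a,d)
round 1: derive flow(h,a) via R2 from parent(h,c), cites(c,a)
round 1: derive flow(h,h) via R2 from parent(h,c), cites(c,h)
round 1: derive flow(h,i) via R2 from parent(h,c), cites(c,i)
round 2: derive flow(a,a) via R1 from flow(a,d), flow(d,a)
round 2: derive flow(a,b) via R1 from flow(a,d), flow(d,b)
round 2: derive flow(a,c) via R1 from flow(a,d), flow(d,c)
round 2: derive flow(a,g) via R1 from flow(a,i), flow(i,g)
round 2: derive flow(a,h) via R1 from flow(a,d), flow(d,h)
round 2: derive flow(b,b) via R1 from flow(b,d), flow(d,b)
round 2: derive flow(b,f) via R1 from flow(b,g), flow(g,f)
round 2: derive flow(b,h) via R1 from flow(b,d), flow(d,h)
round 2: derive flow(b,i) via R1 from flow(b,a), flow(a,i)
round 2: derive flow(c,a) via R1 from flow(c,d), flow(d,a)
round 2: derive flow(c,b) via R1 from flow(c,d), flow(d,b)
round 2: derive flow(c,c) via R1 from flow(c,d), flow(d,c)
round 2: derive flow(c,g) via R1 from flow(c,i), flow(i,g)
round 2: derive flow(c,h) via R1 from flow(c,d), flow(d,h)
round 2: derive flow(d,g) via R1 from flow(d,b), flow(b,g)
round 2: derive flow(d,i) via R1 from flow(d,a), flow(a,i)
round 2: derive flow(f,a) via R1 from flow(f,d), flow(d,a)
round 2: derive flow(f,b) via R1 from flow(f,d), flow(d,b)
round 2: derive flow(f,c) via R1 from flow(f,d), flow(d,c)
round 2: derive flow(f,g) via R1 from flow(f,i), flow(i,g)
round 2: derive flow(f,h) via R1 from flow(f,d), flow(d,h)
round 2: derive flow(g,b) via R1 from flow(g,d), flow(d,b)
round 2: derive flow(g,h) via R1 from flow(g,d), flow(d,h)
round 2: derive flow(g,i) via R1 from flow(g,a), flow(a,i)
round 2: derive flow(h,b) via R1 from flow(h,d), flow(d,b)
round 2: derive flow(h,g) via R1 from flow(h,i), flow(i,g)
round 2: derive flow(i,a) via R1 from flow(i,g), flow(g,a)
round 2: derive flow(i,c) via R1 from flow(i,g), flow(g,c)
round 2: derive flow(i,d) via R1 from flow(i,g), flow(g,d)
round 2: derive flow(i,f) via R1 from flow(i,g), flow(g,f)
round 3: derive flow(a,f) via R1 from flow(a,b), flow(b,f)
round 3: derive flow(c,f) via R1 from flow(c,b), flow(b,f)
round 3: derive flow(d,f) via R1 from flow(d,b), flow(b,f)
round 3: derive flow(f,f) via R1 from flow(f,b), flow(b,f)
round 3: derive flow(g,g) via R1 from flow(g,a), flow(a,g)
round 3: derive flow(h,f) via R1 from flow(h,b), flow(b,f)
round 3: derive flow(i,b) via R1 from flow(i,a), flow(a,b)
round 3: derive flow(i,h) via R1 from flow(i,a), flow(a,h)
round 3: derive flow(i,i) via R1 from flow(i,a), flow(a,i)

yes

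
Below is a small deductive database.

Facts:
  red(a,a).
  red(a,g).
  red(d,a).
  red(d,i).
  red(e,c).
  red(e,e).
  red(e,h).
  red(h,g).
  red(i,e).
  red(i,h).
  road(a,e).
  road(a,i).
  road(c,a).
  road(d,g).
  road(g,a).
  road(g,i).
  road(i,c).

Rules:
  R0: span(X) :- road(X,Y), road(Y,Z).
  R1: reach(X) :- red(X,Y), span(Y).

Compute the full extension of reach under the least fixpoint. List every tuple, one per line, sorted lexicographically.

reach(a)
reach(d)
reach(e)
reach(h)

round 1: derive span(a) via R0 from road(a,i), road(i,c)
round 1: derive span(c) via R0 from road(c,a), road(a,e)
round 1: derive span(d) via R0 from road(d,g), road(g,a)
round 1: derive span(g) via R0 from road(g,a), road(a,e)
round 1: derive span(i) via R0 from road(i,c), road(c,a)
round 2: derive reach(a) via R1 from red(a,a), span(a)
round 2: derive reach(d) via R1 from red(d,a), span(a)
round 2: derive reach(e) via R1 from red(e,c), span(c)
round 2: derive reach(h) via R1 from red(h,g), span(g)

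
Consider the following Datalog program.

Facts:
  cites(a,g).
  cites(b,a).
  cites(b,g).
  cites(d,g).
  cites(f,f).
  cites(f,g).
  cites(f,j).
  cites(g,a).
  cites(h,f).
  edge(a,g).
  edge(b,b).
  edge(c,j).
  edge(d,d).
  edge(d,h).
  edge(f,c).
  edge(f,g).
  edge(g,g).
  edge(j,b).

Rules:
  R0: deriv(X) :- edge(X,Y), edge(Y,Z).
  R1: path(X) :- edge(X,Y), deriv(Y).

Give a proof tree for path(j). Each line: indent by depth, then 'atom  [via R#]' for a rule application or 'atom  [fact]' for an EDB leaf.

path(j)  [via R1]
  edge(j,b)  [fact]
  deriv(b)  [via R0]
    edge(b,b)  [fact]
    edge(b,b)  [fact]

round 1: derive deriv(a) via R0 from edge(a,g), edge(g,g)
round 1: derive deriv(b) via R0 from edge(b,b), edge(b,b)
round 1: derive deriv(c) via R0 from edge(c,j), edge(j,b)
round 1: derive deriv(d) via R0 from edge(d,d), edge(d,d)
round 1: derive deriv(f) via R0 from edge(f,c), edge(c,j)
round 1: derive deriv(g) via R0 from edge(g,g), edge(g,g)
round 1: derive deriv(j) via R0 from edge(j,b), edge(b,b)
round 2: derive path(a) via R1 from edge(a,g), deriv(g)
round 2: derive path(b) via R1 from edge(b,b), deriv(b)
round 2: derive path(c) via R1 from edge(c,j), deriv(j)
round 2: derive path(d) via R1 from edge(d,d), deriv(d)
round 2: derive path(f) via R1 from edge(f,c), deriv(c)
round 2: derive path(g) via R1 from edge(g,g), deriv(g)
round 2: derive path(j) via R1 from edge(j,b), deriv(b)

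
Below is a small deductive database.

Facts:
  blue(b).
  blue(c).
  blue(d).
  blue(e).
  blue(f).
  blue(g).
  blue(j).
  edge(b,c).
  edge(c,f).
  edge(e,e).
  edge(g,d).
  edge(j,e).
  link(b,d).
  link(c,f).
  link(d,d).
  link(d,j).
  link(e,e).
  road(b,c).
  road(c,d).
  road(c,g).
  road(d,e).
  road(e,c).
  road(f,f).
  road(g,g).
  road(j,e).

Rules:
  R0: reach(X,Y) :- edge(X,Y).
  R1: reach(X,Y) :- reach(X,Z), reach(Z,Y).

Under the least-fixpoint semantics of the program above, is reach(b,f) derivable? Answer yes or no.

yes

round 1: derive reach(b,c) via R0 from edge(b,c)
round 1: derive reach(c,f) via R0 from edge(c,f)
round 1: derive reach(e,e) via R0 from edge(e,e)
round 1: derive reach(g,d) via R0 from edge(g,d)
round 1: derive reach(j,e) via R0 from edge(j,e)
round 2: derive reach(b,f) via R1 from reach(b,c), reach(c,f)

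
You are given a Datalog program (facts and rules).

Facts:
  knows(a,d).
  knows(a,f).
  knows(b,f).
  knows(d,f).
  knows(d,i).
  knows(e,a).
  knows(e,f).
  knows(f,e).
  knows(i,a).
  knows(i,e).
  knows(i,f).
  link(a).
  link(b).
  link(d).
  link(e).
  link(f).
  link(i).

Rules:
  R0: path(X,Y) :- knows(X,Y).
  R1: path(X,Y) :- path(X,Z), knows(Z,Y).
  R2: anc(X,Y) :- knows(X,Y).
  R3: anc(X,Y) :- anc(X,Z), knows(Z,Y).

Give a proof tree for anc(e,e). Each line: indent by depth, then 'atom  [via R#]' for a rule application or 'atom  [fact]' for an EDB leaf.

round 1: derive anc(a,d) via R2 from knows(a,d)
round 1: derive anc(a,f) via R2 from knows(a,f)
round 1: derive anc(b,f) via R2 from knows(b,f)
round 1: derive anc(d,f) via R2 from knows(d,f)
round 1: derive anc(d,i) via R2 from knows(d,i)
round 1: derive anc(e,a) via R2 from knows(e,a)
round 1: derive anc(e,f) via R2 from knows(e,f)
round 1: derive anc(f,e) via R2 from knows(f,e)
round 1: derive anc(i,a) via R2 from knows(i,a)
round 1: derive anc(i,e) via R2 from knows(i,e)
round 1: derive anc(i,f) via R2 from knows(i,f)
round 2: derive anc(a,e) via R3 from anc(a,f), knows(f,e)
round 2: derive anc(a,i) via R3 from anc(a,d), knows(d,i)
round 2: derive anc(b,e) via R3 from anc(b,f), knows(f,e)
round 2: derive anc(d,a) via R3 from anc(d,i), knows(i,a)
round 2: derive anc(d,e) via R3 from anc(d,f), knows(f,e)
round 2: derive anc(e,d) via R3 from anc(e,a), knows(a,d)
round 2: derive anc(e,e) via R3 from anc(e,f), knows(f,e)
round 2: derive anc(f,a) via R3 from anc(f,e), knows(e,a)
round 2: derive anc(f,f) via R3 from anc(f,e), knows(e,f)
round 2: derive anc(i,d) via R3 from anc(i,a), knows(a,d)
round 3: derive anc(a,a) via R3 from anc(a,e), knows(e,a)
round 3: derive anc(b,a) via R3 from anc(b,e), knows(e,a)
round 3: derive anc(d,d) via R3 from anc(d,a), knows(a,d)
round 3: derive anc(e,i) via R3 from anc(e,d), knows(d,i)
round 3: derive anc(f,d) via R3 from anc(f,a), knows(a,d)
round 3: derive anc(i,i) via R3 from anc(i,d), knows(d,i)
round 4: derive anc(b,d) via R3 from anc(b,a), knows(a,d)
round 4: derive anc(f,i) via R3 from anc(f,d), knows(d,i)
round 5: derive anc(b,i) via R3 from anc(b,d), knows(d,i)

anc(e,e)  [via R3]
  anc(e,f)  [via R2]
    knows(e,f)  [fact]
  knows(f,e)  [fact]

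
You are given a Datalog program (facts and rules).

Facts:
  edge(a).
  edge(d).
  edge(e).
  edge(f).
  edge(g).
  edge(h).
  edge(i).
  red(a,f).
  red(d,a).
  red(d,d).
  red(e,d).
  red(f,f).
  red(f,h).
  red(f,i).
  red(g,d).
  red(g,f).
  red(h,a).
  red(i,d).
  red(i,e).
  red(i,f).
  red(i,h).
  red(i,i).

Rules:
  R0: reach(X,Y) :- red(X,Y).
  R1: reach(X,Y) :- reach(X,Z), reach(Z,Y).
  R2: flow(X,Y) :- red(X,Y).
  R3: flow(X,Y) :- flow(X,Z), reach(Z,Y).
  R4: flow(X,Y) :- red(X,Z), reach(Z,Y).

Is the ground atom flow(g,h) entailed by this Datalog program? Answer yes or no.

round 1: derive reach(a,f) via R0 from red(a,f)
round 1: derive reach(d,a) via R0 from red(d,a)
round 1: derive reach(d,d) via R0 from red(d,d)
round 1: derive reach(e,d) via R0 from red(e,d)
round 1: derive reach(f,f) via R0 from red(f,f)
round 1: derive reach(f,h) via R0 from red(f,h)
round 1: derive reach(f,i) via R0 from red(f,i)
round 1: derive reach(g,d) via R0 from red(g,d)
round 1: derive reach(g,f) via R0 from red(g,f)
round 1: derive reach(h,a) via R0 from red(h,a)
round 1: derive reach(i,d) via R0 from red(i,d)
round 1: derive reach(i,e) via R0 from red(i,e)
round 1: derive reach(i,f) via R0 from red(i,f)
round 1: derive reach(i,h) via R0 from red(i,h)
round 1: derive reach(i,i) via R0 from red(i,i)
round 1: derive flow(a,f) via R2 from red(a,f)
round 1: derive flow(d,a) via R2 from red(d,a)
round 1: derive flow(d,d) via R2 from red(d,d)
round 1: derive flow(e,d) via R2 from red(e,d)
round 1: derive flow(f,f) via R2 from red(f,f)
round 1: derive flow(f,h) via R2 from red(f,h)
round 1: derive flow(f,i) via R2 from red(f,i)
round 1: derive flow(g,d) via R2 from red(g,d)
round 1: derive flow(g,f) via R2 from red(g,f)
round 1: derive flow(h,a) via R2 from red(h,a)
round 1: derive flow(i,d) via R2 from red(i,d)
round 1: derive flow(i,e) via R2 from red(i,e)
round 1: derive flow(i,f) via R2 from red(i,f)
round 1: derive flow(i,h) via R2 from red(i,h)
round 1: derive flow(i,i) via R2 from red(i,i)
round 2: derive reach(a,h) via R1 from reach(a,f), reach(f,h)
round 2: derive reach(a,i) via R1 from reach(a,f), reach(f,i)
round 2: derive reach(d,f) via R1 from reach(d,a), reach(a,f)
round 2: derive reach(e,a) via R1 from reach(e,d), reach(d,a)
round 2: derive reach(f,a) via R1 from reach(f,h), reach(h,a)
round 2: derive reach(f,d) via R1 from reach(f,i), reach(i,d)
round 2: derive reach(f,e) via R1 from reach(f,i), reach(i,e)
round 2: derive reach(g,a) via R1 from reach(g,d), reach(d,a)
round 2: derive reach(g,h) via R1 from reach(g,f), reach(f,h)
round 2: derive reach(g,i) via R1 from reach(g,f), reach(f,i)
round 2: derive reach(h,f) via R1 from reach(h,a), reach(a,f)
round 2: derive reach(i,a) via R1 from reach(i,d), reach(d,a)
round 2: derive flow(a,h) via R3 from flow(a,f), reach(f,h)
round 2: derive flow(a,i) via R3 from flow(a,f), reach(f,i)
round 2: derive flow(d,f) via R3 from flow(d,a), reach(a,f)
round 2: derive flow(e,a) via R3 from flow(e,d), reach(d,a)
round 2: derive flow(f,a) via R3 from flow(f,h), reach(h,a)
round 2: derive flow(f,d) via R3 from flow(f,i), reach(i,d)
round 2: derive flow(f,e) via R3 from flow(f,i), reach(i,e)
round 2: derive flow(g,a) via R3 from flow(g,d), reach(d,a)
round 2: derive flow(g,h) via R3 from flow(g,f), reach(f,h)
round 2: derive flow(g,i) via R3 from flow(g,f), reach(f,i)
round 2: derive flow(h,f) via R3 from flow(h,a), reach(a,f)
round 2: derive flow(i,a) via R3 from flow(i,d), reach(d,a)
round 3: derive reach(a,a) via R1 from reach(a,f), reach(f,a)
round 3: derive reach(a,d) via R1 from reach(a,f), reach(f,d)
round 3: derive reach(a,e) via R1 from reach(a,f), reach(f,e)
round 3: derive reach(d,e) via R1 from reach(d,f), reach(f,e)
round 3: derive reach(d,h) via R1 from reach(d,a), reach(a,h)
round 3: derive reach(d,i) via R1 from reach(d,a), reach(a,i)
round 3: derive reach(e,f) via R1 from reach(e,a), reach(a,f)
round 3: derive reach(e,h) via R1 from reach(e,a), reach(a,h)
round 3: derive reach(e,i) via R1 from reach(e,a), reach(a,i)
round 3: derive reach(g,e) via R1 from reach(g,f), reach(f,e)
round 3: derive reach(h,d) via R1 from reach(h,f), reach(f,d)
round 3: derive reach(h,e) via R1 from reach(h,f), reach(f,e)
round 3: derive reach(h,h) via R1 from reach(h,a), reach(a,h)
round 3: derive reach(h,i) via R1 from reach(h,a), reach(a,i)
round 3: derive flow(a,a) via R3 from flow(a,f), reach(f,a)
round 3: derive flow(a,d) via R3 from flow(a,f), reach(f,d)
round 3: derive flow(a,e) via R3 from flow(a,f), reach(f,e)
round 3: derive flow(d,e) via R3 from flow(d,f), reach(f,e)
round 3: derive flow(d,h) via R3 from flow(d,a), reach(a,h)
round 3: derive flow(d,i) via R3 from flow(d,a), reach(a,i)
round 3: derive flow(e,f) via R3 from flow(e,a), reach(a,f)
round 3: derive flow(e,h) via R3 from flow(e,a), reach(a,h)
round 3: derive flow(e,i) via R3 from flow(e,a), reach(a,i)
round 3: derive flow(g,e) via R3 from flow(g,f), reach(f,e)
round 3: derive flow(h,d) via R3 from flow(h,f), reach(f,d)
round 3: derive flow(h,e) via R3 from flow(h,f), reach(f,e)
round 3: derive flow(h,h) via R3 from flow(h,a), reach(a,h)
round 3: derive flow(h,i) via R3 from flow(h,a), reach(a,i)
round 4: derive reach(e,e) via R1 from reach(e,a), reach(a,e)
round 4: derive flow(e,e) via R3 from flow(e,a), reach(a,e)

yes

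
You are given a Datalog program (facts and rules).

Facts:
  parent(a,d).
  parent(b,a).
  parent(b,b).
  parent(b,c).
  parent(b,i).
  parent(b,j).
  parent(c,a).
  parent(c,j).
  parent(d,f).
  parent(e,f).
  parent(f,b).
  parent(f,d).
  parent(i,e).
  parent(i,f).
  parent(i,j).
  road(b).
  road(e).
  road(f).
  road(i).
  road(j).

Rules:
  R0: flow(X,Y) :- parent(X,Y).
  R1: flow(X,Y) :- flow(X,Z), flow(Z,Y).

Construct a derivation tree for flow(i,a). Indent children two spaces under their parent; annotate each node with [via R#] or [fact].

flow(i,a)  [via R1]
  flow(i,b)  [via R1]
    flow(i,f)  [via R0]
      parent(i,f)  [fact]
    flow(f,b)  [via R0]
      parent(f,b)  [fact]
  flow(b,a)  [via R0]
    parent(b,a)  [fact]

round 1: derive flow(a,d) via R0 from parent(a,d)
round 1: derive flow(b,a) via R0 from parent(b,a)
round 1: derive flow(b,b) via R0 from parent(b,b)
round 1: derive flow(b,c) via R0 from parent(b,c)
round 1: derive flow(b,i) via R0 from parent(b,i)
round 1: derive flow(b,j) via R0 from parent(b,j)
round 1: derive flow(c,a) via R0 from parent(c,a)
round 1: derive flow(c,j) via R0 from parent(c,j)
round 1: derive flow(d,f) via R0 from parent(d,f)
round 1: derive flow(e,f) via R0 from parent(e,f)
round 1: derive flow(f,b) via R0 from parent(f,b)
round 1: derive flow(f,d) via R0 from parent(f,d)
round 1: derive flow(i,e) via R0 from parent(i,e)
round 1: derive flow(i,f) via R0 from parent(i,f)
round 1: derive flow(i,j) via R0 from parent(i,j)
round 2: derive flow(a,f) via R1 from flow(a,d), flow(d,f)
round 2: derive flow(b,d) via R1 from flow(b,a), flow(a,d)
round 2: derive flow(b,e) via R1 from flow(b,i), flow(i,e)
round 2: derive flow(b,f) via R1 from flow(b,i), flow(i,f)
round 2: derive flow(c,d) via R1 from flow(c,a), flow(a,d)
round 2: derive flow(d,b) via R1 from flow(d,f), flow(f,b)
round 2: derive flow(d,d) via R1 from flow(d,f), flow(f,d)
round 2: derive flow(e,b) via R1 from flow(e,f), flow(f,b)
round 2: derive flow(e,d) via R1 from flow(e,f), flow(f,d)
round 2: derive flow(f,a) via R1 from flow(f,b), flow(b,a)
round 2: derive flow(f,c) via R1 from flow(f,b), flow(b,c)
round 2: derive flow(f,f) via R1 from flow(f,d), flow(d,f)
round 2: derive flow(f,i) via R1 from flow(f,b), flow(b,i)
round 2: derive flow(f,j) via R1 from flow(f,b), flow(b,j)
round 2: derive flow(i,b) via R1 from flow(i,f), flow(f,b)
round 2: derive flow(i,d) via R1 from flow(i,f), flow(f,d)
round 3: derive flow(a,a) via R1 from flow(a,f), flow(f,a)
round 3: derive flow(a,b) via R1 from flow(a,d), flow(d,b)
round 3: derive flow(a,c) via R1 from flow(a,f), flow(f,c)
round 3: derive flow(a,i) via R1 from flow(a,f), flow(f,i)
round 3: derive flow(a,j) via R1 from flow(a,f), flow(f,j)
round 3: derive flow(c,b) via R1 from flow(c,d), flow(d,b)
round 3: derive flow(c,f) via R1 from flow(c,a), flow(a,f)
round 3: derive flow(d,a) via R1 from flow(d,b), flow(b,a)
round 3: derive flow(d,c) via R1 from flow(d,b), flow(b,c)
round 3: derive flow(d,e) via R1 from flow(d,b), flow(b,e)
round 3: derive flow(d,i) via R1 from flow(d,b), flow(b,i)
round 3: derive flow(d,j) via R1 from flow(d,b), flow(b,j)
round 3: derive flow(e,a) via R1 from flow(e,b), flow(b,a)
round 3: derive flow(e,c) via R1 from flow(e,b), flow(b,c)
round 3: derive flow(e,e) via R1 from flow(e,b), flow(b,e)
round 3: derive flow(e,i) via R1 from flow(e,b), flow(b,i)
round 3: derive flow(e,j) via R1 from flow(e,b), flow(b,j)
round 3: derive flow(f,e) via R1 from flow(f,b), flow(b,e)
round 3: derive flow(i,a) via R1 from flow(i,b), flow(b,a)
round 3: derive flow(i,c) via R1 from flow(i,b), flow(b,c)
round 3: derive flow(i,i) via R1 from flow(i,b), flow(b,i)
round 4: derive flow(a,e) via R1 from flow(a,b), flow(b,e)
round 4: derive flow(c,c) via R1 from flow(c,a), flow(a,c)
round 4: derive flow(c,e) via R1 from flow(c,b), flow(b,e)
round 4: derive flow(c,i) via R1 from flow(c,a), flow(a,i)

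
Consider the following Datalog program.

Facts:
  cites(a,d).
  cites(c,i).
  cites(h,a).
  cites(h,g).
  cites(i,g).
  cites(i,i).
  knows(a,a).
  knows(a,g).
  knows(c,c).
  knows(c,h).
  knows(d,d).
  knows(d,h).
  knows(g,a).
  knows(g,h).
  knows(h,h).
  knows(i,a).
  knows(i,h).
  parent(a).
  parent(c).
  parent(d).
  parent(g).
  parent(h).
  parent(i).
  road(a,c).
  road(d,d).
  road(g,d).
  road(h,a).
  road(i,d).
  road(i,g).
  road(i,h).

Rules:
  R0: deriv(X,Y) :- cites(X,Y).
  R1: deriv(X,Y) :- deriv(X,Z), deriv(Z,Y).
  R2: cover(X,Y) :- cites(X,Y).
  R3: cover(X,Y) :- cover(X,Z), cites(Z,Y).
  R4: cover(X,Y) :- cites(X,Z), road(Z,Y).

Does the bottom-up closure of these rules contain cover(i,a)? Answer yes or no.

round 1: derive cover(a,d) via R2 from cites(a,d)
round 1: derive cover(c,i) via R2 from cites(c,i)
round 1: derive cover(h,a) via R2 from cites(h,a)
round 1: derive cover(h,g) via R2 from cites(h,g)
round 1: derive cover(i,g) via R2 from cites(i,g)
round 1: derive cover(i,i) via R2 from cites(i,i)
round 1: derive cover(c,d) via R4 from cites(c,i), road(i,d)
round 1: derive cover(c,g) via R4 from cites(c,i), road(i,g)
round 1: derive cover(c,h) via R4 from cites(c,i), road(i,h)
round 1: derive cover(h,c) via R4 from cites(h,a), road(a,c)
round 1: derive cover(h,d) via R4 from cites(h,g), road(g,d)
round 1: derive cover(i,d) via R4 from cites(i,g), road(g,d)
round 1: derive cover(i,h) via R4 from cites(i,i), road(i,h)
round 2: derive cover(c,a) via R3 from cover(c,h), cites(h,a)
round 2: derive cover(h,i) via R3 from cover(h,c), cites(c,i)
round 2: derive cover(i,a) via R3 from cover(i,h), cites(h,a)

yes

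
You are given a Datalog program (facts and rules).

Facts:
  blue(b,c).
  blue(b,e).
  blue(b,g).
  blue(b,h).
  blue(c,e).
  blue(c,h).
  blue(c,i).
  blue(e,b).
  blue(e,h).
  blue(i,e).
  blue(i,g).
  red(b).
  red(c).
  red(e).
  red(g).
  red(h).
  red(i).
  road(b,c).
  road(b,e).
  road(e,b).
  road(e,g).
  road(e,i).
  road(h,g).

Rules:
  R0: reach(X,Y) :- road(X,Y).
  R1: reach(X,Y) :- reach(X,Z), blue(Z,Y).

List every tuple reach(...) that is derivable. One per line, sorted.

round 1: derive reach(b,c) via R0 from road(b,c)
round 1: derive reach(b,e) via R0 from road(b,e)
round 1: derive reach(e,b) via R0 from road(e,b)
round 1: derive reach(e,g) via R0 from road(e,g)
round 1: derive reach(e,i) via R0 from road(e,i)
round 1: derive reach(h,g) via R0 from road(h,g)
round 2: derive reach(b,b) via R1 from reach(b,e), blue(e,b)
round 2: derive reach(b,h) via R1 from reach(b,c), blue(c,h)
round 2: derive reach(b,i) via R1 from reach(b,c), blue(c,i)
round 2: derive reach(e,c) via R1 from reach(e,b), blue(b,c)
round 2: derive reach(e,e) via R1 from reach(e,b), blue(b,e)
round 2: derive reach(e,h) via R1 from reach(e,b), blue(b,h)
round 3: derive reach(b,g) via R1 from reach(b,b), blue(b,g)

reach(b,b)
reach(b,c)
reach(b,e)
reach(b,g)
reach(b,h)
reach(b,i)
reach(e,b)
reach(e,c)
reach(e,e)
reach(e,g)
reach(e,h)
reach(e,i)
reach(h,g)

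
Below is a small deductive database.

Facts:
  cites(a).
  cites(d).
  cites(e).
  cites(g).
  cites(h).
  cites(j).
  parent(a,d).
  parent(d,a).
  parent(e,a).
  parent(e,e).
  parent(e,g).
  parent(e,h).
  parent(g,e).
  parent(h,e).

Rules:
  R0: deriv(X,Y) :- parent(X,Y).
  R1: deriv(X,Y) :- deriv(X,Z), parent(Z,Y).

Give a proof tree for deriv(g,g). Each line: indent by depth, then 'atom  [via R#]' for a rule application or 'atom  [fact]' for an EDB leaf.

round 1: derive deriv(a,d) via R0 from parent(a,d)
round 1: derive deriv(d,a) via R0 from parent(d,a)
round 1: derive deriv(e,a) via R0 from parent(e,a)
round 1: derive deriv(e,e) via R0 from parent(e,e)
round 1: derive deriv(e,g) via R0 from parent(e,g)
round 1: derive deriv(e,h) via R0 from parent(e,h)
round 1: derive deriv(g,e) via R0 from parent(g,e)
round 1: derive deriv(h,e) via R0 from parent(h,e)
round 2: derive deriv(a,a) via R1 from deriv(a,d), parent(d,a)
round 2: derive deriv(d,d) via R1 from deriv(d,a), parent(a,d)
round 2: derive deriv(e,d) via R1 from deriv(e,a), parent(a,d)
round 2: derive deriv(g,a) via R1 from deriv(g,e), parent(e,a)
round 2: derive deriv(g,g) via R1 from deriv(g,e), parent(e,g)
round 2: derive deriv(g,h) via R1 from deriv(g,e), parent(e,h)
round 2: derive deriv(h,a) via R1 from deriv(h,e), parent(e,a)
round 2: derive deriv(h,g) via R1 from deriv(h,e), parent(e,g)
round 2: derive deriv(h,h) via R1 from deriv(h,e), parent(e,h)
round 3: derive deriv(g,d) via R1 from deriv(g,a), parent(a,d)
round 3: derive deriv(h,d) via R1 from deriv(h,a), parent(a,d)

deriv(g,g)  [via R1]
  deriv(g,e)  [via R0]
    parent(g,e)  [fact]
  parent(e,g)  [fact]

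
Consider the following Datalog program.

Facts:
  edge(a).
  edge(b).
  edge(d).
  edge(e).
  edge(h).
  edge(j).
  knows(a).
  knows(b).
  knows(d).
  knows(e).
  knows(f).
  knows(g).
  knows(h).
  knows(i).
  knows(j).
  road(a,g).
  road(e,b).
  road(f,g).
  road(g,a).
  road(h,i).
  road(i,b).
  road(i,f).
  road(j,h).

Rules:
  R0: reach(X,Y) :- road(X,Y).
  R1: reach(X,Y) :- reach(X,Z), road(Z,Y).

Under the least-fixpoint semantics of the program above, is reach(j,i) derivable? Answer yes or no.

round 1: derive reach(a,g) via R0 from road(a,g)
round 1: derive reach(e,b) via R0 from road(e,b)
round 1: derive reach(f,g) via R0 from road(f,g)
round 1: derive reach(g,a) via R0 from road(g,a)
round 1: derive reach(h,i) via R0 from road(h,i)
round 1: derive reach(i,b) via R0 from road(i,b)
round 1: derive reach(i,f) via R0 from road(i,f)
round 1: derive reach(j,h) via R0 from road(j,h)
round 2: derive reach(a,a) via R1 from reach(a,g), road(g,a)
round 2: derive reach(f,a) via R1 from reach(f,g), road(g,a)
round 2: derive reach(g,g) via R1 from reach(g,a), road(a,g)
round 2: derive reach(h,b) via R1 from reach(h,i), road(i,b)
round 2: derive reach(h,f) via R1 from reach(h,i), road(i,f)
round 2: derive reach(i,g) via R1 from reach(i,f), road(f,g)
round 2: derive reach(j,i) via R1 from reach(j,h), road(h,i)
round 3: derive reach(h,g) via R1 from reach(h,f), road(f,g)
round 3: derive reach(i,a) via R1 from reach(i,g), road(g,a)
round 3: derive reach(j,b) via R1 from reach(j,i), road(i,b)
round 3: derive reach(j,f) via R1 from reach(j,i), road(i,f)
round 4: derive reach(h,a) via R1 from reach(h,g), road(g,a)
round 4: derive reach(j,g) via R1 from reach(j,f), road(f,g)
round 5: derive reach(j,a) via R1 from reach(j,g), road(g,a)

yes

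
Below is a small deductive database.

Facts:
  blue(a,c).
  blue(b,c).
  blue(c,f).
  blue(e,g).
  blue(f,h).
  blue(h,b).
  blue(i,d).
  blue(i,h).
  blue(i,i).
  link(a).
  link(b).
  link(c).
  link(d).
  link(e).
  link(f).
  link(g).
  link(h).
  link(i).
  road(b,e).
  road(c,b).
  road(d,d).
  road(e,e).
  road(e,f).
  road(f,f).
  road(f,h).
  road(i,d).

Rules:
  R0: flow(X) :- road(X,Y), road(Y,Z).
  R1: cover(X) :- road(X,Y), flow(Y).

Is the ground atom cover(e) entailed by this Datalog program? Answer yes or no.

yes

round 1: derive flow(b) via R0 from road(b,e), road(e,e)
round 1: derive flow(c) via R0 from road(c,b), road(b,e)
round 1: derive flow(d) via R0 from road(d,d), road(d,d)
round 1: derive flow(e) via R0 from road(e,e), road(e,e)
round 1: derive flow(f) via R0 from road(f,f), road(f,f)
round 1: derive flow(i) via R0 from road(i,d), road(d,d)
round 2: derive cover(b) via R1 from road(b,e), flow(e)
round 2: derive cover(c) via R1 from road(c,b), flow(b)
round 2: derive cover(d) via R1 from road(d,d), flow(d)
round 2: derive cover(e) via R1 from road(e,e), flow(e)
round 2: derive cover(f) via R1 from road(f,f), flow(f)
round 2: derive cover(i) via R1 from road(i,d), flow(d)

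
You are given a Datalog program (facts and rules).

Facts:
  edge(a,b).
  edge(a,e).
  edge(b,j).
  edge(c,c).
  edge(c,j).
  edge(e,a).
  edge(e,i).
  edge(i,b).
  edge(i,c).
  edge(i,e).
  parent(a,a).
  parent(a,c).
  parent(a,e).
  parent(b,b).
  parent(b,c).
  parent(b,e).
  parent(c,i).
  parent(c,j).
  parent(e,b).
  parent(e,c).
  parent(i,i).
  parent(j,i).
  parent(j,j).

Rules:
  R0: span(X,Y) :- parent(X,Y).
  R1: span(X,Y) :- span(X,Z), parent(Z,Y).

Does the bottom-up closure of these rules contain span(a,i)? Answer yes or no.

yes

round 1: derive span(a,a) via R0 from parent(a,a)
round 1: derive span(a,c) via R0 from parent(a,c)
round 1: derive span(a,e) via R0 from parent(a,e)
round 1: derive span(b,b) via R0 from parent(b,b)
round 1: derive span(b,c) via R0 from parent(b,c)
round 1: derive span(b,e) via R0 from parent(b,e)
round 1: derive span(c,i) via R0 from parent(c,i)
round 1: derive span(c,j) via R0 from parent(c,j)
round 1: derive span(e,b) via R0 from parent(e,b)
round 1: derive span(e,c) via R0 from parent(e,c)
round 1: derive span(i,i) via R0 from parent(i,i)
round 1: derive span(j,i) via R0 from parent(j,i)
round 1: derive span(j,j) via R0 from parent(j,j)
round 2: derive span(a,b) via R1 from span(a,e), parent(e,b)
round 2: derive span(a,i) via R1 from span(a,c), parent(c,i)
round 2: derive span(a,j) via R1 from span(a,c), parent(c,j)
round 2: derive span(b,i) via R1 from span(b,c), parent(c,i)
round 2: derive span(b,j) via R1 from span(b,c), parent(c,j)
round 2: derive span(e,e) via R1 from span(e,b), parent(b,e)
round 2: derive span(e,i) via R1 from span(e,c), parent(c,i)
round 2: derive span(e,j) via R1 from span(e,c), parent(c,j)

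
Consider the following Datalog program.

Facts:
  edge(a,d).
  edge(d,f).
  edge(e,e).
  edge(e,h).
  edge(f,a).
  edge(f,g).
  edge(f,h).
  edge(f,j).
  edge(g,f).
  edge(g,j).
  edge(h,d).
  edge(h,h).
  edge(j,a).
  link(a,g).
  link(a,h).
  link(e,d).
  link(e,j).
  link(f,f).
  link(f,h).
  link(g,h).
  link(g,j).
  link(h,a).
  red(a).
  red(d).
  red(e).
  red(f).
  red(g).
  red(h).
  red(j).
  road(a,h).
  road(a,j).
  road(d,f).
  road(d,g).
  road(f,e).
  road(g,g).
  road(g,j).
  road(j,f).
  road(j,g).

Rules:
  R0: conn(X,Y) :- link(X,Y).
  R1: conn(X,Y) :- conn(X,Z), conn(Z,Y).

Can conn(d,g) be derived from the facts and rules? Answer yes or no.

no

round 1: derive conn(a,g) via R0 from link(a,g)
round 1: derive conn(a,h) via R0 from link(a,h)
round 1: derive conn(e,d) via R0 from link(e,d)
round 1: derive conn(e,j) via R0 from link(e,j)
round 1: derive conn(f,f) via R0 from link(f,f)
round 1: derive conn(f,h) via R0 from link(f,h)
round 1: derive conn(g,h) via R0 from link(g,h)
round 1: derive conn(g,j) via R0 from link(g,j)
round 1: derive conn(h,a) via R0 from link(h,a)
round 2: derive conn(a,a) via R1 from conn(a,h), conn(h,a)
round 2: derive conn(a,j) via R1 from conn(a,g), conn(g,j)
round 2: derive conn(f,a) via R1 from conn(f,h), conn(h,a)
round 2: derive conn(g,a) via R1 from conn(g,h), conn(h,a)
round 2: derive conn(h,g) via R1 from conn(h,a), conn(a,g)
round 2: derive conn(h,h) via R1 from conn(h,a), conn(a,h)
round 3: derive conn(f,g) via R1 from conn(f,a), conn(a,g)
round 3: derive conn(f,j) via R1 from conn(f,a), conn(a,j)
round 3: derive conn(g,g) via R1 from conn(g,a), conn(a,g)
round 3: derive conn(h,j) via R1 from conn(h,a), conn(a,j)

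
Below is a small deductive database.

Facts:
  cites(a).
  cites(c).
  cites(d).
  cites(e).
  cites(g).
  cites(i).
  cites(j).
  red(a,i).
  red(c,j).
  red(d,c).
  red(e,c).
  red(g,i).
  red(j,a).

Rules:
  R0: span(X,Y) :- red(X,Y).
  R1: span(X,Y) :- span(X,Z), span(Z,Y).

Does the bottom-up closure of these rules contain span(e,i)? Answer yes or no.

yes

round 1: derive span(a,i) via R0 from red(a,i)
round 1: derive span(c,j) via R0 from red(c,j)
round 1: derive span(d,c) via R0 from red(d,c)
round 1: derive span(e,c) via R0 from red(e,c)
round 1: derive span(g,i) via R0 from red(g,i)
round 1: derive span(j,a) via R0 from red(j,a)
round 2: derive span(c,a) via R1 from span(c,j), span(j,a)
round 2: derive span(d,j) via R1 from span(d,c), span(c,j)
round 2: derive span(e,j) via R1 from span(e,c), span(c,j)
round 2: derive span(j,i) via R1 from span(j,a), span(a,i)
round 3: derive span(c,i) via R1 from span(c,a), span(a,i)
round 3: derive span(d,a) via R1 from span(d,c), span(c,a)
round 3: derive span(d,i) via R1 from span(d,j), span(j,i)
round 3: derive span(e,a) via R1 from span(e,c), span(c,a)
round 3: derive span(e,i) via R1 from span(e,j), span(j,i)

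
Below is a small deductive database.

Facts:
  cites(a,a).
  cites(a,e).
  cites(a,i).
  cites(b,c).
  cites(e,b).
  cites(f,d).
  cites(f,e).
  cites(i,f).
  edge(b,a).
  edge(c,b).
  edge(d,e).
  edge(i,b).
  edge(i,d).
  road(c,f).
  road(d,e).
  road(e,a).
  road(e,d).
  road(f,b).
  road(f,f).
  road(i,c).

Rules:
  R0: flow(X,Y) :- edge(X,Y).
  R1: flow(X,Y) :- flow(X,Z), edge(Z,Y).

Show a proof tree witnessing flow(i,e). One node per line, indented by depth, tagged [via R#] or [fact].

flow(i,e)  [via R1]
  flow(i,d)  [via R0]
    edge(i,d)  [fact]
  edge(d,e)  [fact]

round 1: derive flow(b,a) via R0 from edge(b,a)
round 1: derive flow(c,b) via R0 from edge(c,b)
round 1: derive flow(d,e) via R0 from edge(d,e)
round 1: derive flow(i,b) via R0 from edge(i,b)
round 1: derive flow(i,d) via R0 from edge(i,d)
round 2: derive flow(c,a) via R1 from flow(c,b), edge(b,a)
round 2: derive flow(i,a) via R1 from flow(i,b), edge(b,a)
round 2: derive flow(i,e) via R1 from flow(i,d), edge(d,e)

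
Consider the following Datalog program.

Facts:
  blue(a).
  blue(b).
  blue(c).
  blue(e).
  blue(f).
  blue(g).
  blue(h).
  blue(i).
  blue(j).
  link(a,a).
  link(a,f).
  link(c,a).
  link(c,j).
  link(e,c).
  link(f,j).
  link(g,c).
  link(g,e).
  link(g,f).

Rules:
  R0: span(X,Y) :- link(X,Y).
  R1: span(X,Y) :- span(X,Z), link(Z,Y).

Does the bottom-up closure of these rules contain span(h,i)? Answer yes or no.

round 1: derive span(a,a) via R0 from link(a,a)
round 1: derive span(a,f) via R0 from link(a,f)
round 1: derive span(c,a) via R0 from link(c,a)
round 1: derive span(c,j) via R0 from link(c,j)
round 1: derive span(e,c) via R0 from link(e,c)
round 1: derive span(f,j) via R0 from link(f,j)
round 1: derive span(g,c) via R0 from link(g,c)
round 1: derive span(g,e) via R0 from link(g,e)
round 1: derive span(g,f) via R0 from link(g,f)
round 2: derive span(a,j) via R1 from span(a,f), link(f,j)
round 2: derive span(c,f) via R1 from span(c,a), link(a,f)
round 2: derive span(e,a) via R1 from span(e,c), link(c,a)
round 2: derive span(e,j) via R1 from span(e,c), link(c,j)
round 2: derive span(g,a) via R1 from span(g,c), link(c,a)
round 2: derive span(g,j) via R1 from span(g,c), link(c,j)
round 3: derive span(e,f) via R1 from span(e,a), link(a,f)

no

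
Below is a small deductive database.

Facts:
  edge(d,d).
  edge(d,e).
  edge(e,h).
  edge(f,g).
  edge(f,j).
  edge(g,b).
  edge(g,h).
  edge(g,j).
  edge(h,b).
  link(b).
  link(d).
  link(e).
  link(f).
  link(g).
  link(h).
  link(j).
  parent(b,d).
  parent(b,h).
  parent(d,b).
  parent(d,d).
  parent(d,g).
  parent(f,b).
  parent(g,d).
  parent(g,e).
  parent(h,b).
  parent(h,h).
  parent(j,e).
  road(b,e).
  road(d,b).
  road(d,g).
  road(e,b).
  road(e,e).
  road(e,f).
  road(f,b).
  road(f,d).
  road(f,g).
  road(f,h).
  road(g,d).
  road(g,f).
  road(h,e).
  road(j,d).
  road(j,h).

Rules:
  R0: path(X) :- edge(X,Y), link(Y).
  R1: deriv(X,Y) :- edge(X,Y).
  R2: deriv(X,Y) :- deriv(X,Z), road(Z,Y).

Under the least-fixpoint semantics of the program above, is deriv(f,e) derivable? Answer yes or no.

yes

round 1: derive deriv(d,d) via R1 from edge(d,d)
round 1: derive deriv(d,e) via R1 from edge(d,e)
round 1: derive deriv(e,h) via R1 from edge(e,h)
round 1: derive deriv(f,g) via R1 from edge(f,g)
round 1: derive deriv(f,j) via R1 from edge(f,j)
round 1: derive deriv(g,b) via R1 from edge(g,b)
round 1: derive deriv(g,h) via R1 from edge(g,h)
round 1: derive deriv(g,j) via R1 from edge(g,j)
round 1: derive deriv(h,b) via R1 from edge(h,b)
round 2: derive deriv(d,b) via R2 from deriv(d,d), road(d,b)
round 2: derive deriv(d,f) via R2 from deriv(d,e), road(e,f)
round 2: derive deriv(d,g) via R2 from deriv(d,d), road(d,g)
round 2: derive deriv(e,e) via R2 from deriv(e,h), road(h,e)
round 2: derive deriv(f,d) via R2 from deriv(f,g), road(g,d)
round 2: derive deriv(f,f) via R2 from deriv(f,g), road(g,f)
round 2: derive deriv(f,h) via R2 from deriv(f,j), road(j,h)
round 2: derive deriv(g,d) via R2 from deriv(g,j), road(j,d)
round 2: derive deriv(g,e) via R2 from deriv(g,b), road(b,e)
round 2: derive deriv(h,e) via R2 from deriv(h,b), road(b,e)
round 3: derive deriv(d,h) via R2 from deriv(d,f), road(f,h)
round 3: derive deriv(e,b) via R2 from deriv(e,e), road(e,b)
round 3: derive deriv(e,f) via R2 from deriv(e,e), road(e,f)
round 3: derive deriv(f,b) via R2 from deriv(f,d), road(d,b)
round 3: derive deriv(f,e) via R2 from deriv(f,h), road(h,e)
round 3: derive deriv(g,f) via R2 from deriv(g,e), road(e,f)
round 3: derive deriv(g,g) via R2 from deriv(g,d), road(d,g)
round 3: derive deriv(h,f) via R2 from deriv(h,e), road(e,f)
round 4: derive deriv(e,d) via R2 from deriv(e,f), road(f,d)
round 4: derive deriv(e,g) via R2 from deriv(e,f), road(f,g)
round 4: derive deriv(h,d) via R2 from deriv(h,f), road(f,d)
round 4: derive deriv(h,g) via R2 from deriv(h,f), road(f,g)
round 4: derive deriv(h,h) via R2 from deriv(h,f), road(f,h)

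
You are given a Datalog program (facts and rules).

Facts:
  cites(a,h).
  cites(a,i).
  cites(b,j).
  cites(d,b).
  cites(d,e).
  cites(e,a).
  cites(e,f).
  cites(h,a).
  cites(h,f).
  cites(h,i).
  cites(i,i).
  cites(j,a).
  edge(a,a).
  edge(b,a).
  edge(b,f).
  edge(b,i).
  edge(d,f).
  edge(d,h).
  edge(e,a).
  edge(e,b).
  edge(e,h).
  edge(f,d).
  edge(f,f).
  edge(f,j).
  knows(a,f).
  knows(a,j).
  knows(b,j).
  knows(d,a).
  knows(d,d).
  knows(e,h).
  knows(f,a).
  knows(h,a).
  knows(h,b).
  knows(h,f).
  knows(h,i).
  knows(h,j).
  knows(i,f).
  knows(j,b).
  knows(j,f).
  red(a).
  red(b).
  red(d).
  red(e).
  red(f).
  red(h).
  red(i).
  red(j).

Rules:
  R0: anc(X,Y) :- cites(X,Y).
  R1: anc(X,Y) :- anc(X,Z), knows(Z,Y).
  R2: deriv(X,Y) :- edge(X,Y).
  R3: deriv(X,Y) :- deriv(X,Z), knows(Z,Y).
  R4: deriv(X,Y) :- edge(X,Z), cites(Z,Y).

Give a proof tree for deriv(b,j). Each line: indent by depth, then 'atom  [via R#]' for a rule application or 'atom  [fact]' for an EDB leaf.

deriv(b,j)  [via R3]
  deriv(b,a)  [via R2]
    edge(b,a)  [fact]
  knows(a,j)  [fact]

round 1: derive deriv(a,a) via R2 from edge(a,a)
round 1: derive deriv(b,a) via R2 from edge(b,a)
round 1: derive deriv(b,f) via R2 from edge(b,f)
round 1: derive deriv(b,i) via R2 from edge(b,i)
round 1: derive deriv(d,f) via R2 from edge(d,f)
round 1: derive deriv(d,h) via R2 from edge(d,h)
round 1: derive deriv(e,a) via R2 from edge(e,a)
round 1: derive deriv(e,b) via R2 from edge(e,b)
round 1: derive deriv(e,h) via R2 from edge(e,h)
round 1: derive deriv(f,d) via R2 from edge(f,d)
round 1: derive deriv(f,f) via R2 from edge(f,f)
round 1: derive deriv(f,j) via R2 from edge(f,j)
round 1: derive deriv(a,h) via R4 from edge(a,a), cites(a,h)
round 1: derive deriv(a,i) via R4 from edge(a,a), cites(a,i)
round 1: derive deriv(b,h) via R4 from edge(b,a), cites(a,h)
round 1: derive deriv(d,a) via R4 from edge(d,h), cites(h,a)
round 1: derive deriv(d,i) via R4 from edge(d,h), cites(h,i)
round 1: derive deriv(e,f) via R4 from edge(e,h), cites(h,f)
round 1: derive deriv(e,i) via R4 from edge(e,a), cites(a,i)
round 1: derive deriv(e,j) via R4 from edge(e,b), cites(b,j)
round 1: derive deriv(f,a) via R4 from edge(f,j), cites(j,a)
round 1: derive deriv(f,b) via R4 from edge(f,d), cites(d,b)
round 1: derive deriv(f,e) via R4 from edge(f,d), cites(d,e)
round 2: derive deriv(a,b) via R3 from deriv(a,h), knows(h,b)
round 2: derive deriv(a,f) via R3 from deriv(a,a), knows(a,f)
round 2: derive deriv(a,j) via R3 from deriv(a,a), knows(a,j)
round 2: derive deriv(b,b) via R3 from deriv(b,h), knows(h,b)
round 2: derive deriv(b,j) via R3 from deriv(b,a), knows(a,j)
round 2: derive deriv(d,b) via R3 from deriv(d,h), knows(h,b)
round 2: derive deriv(d,j) via R3 from deriv(d,a), knows(a,j)
round 2: derive deriv(f,h) via R3 from deriv(f,e), knows(e,h)
round 3: derive deriv(f,i) via R3 from deriv(f,h), knows(h,i)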